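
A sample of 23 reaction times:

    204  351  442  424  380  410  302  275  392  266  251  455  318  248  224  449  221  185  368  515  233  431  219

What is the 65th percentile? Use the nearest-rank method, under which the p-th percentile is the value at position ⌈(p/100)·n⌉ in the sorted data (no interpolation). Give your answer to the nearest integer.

Sorted: 185, 204, 219, 221, 224, 233, 248, 251, 266, 275, 302, 318, 351, 368, 380, 392, 410, 424, 431, 442, 449, 455, 515.
n = 23.
Position = ⌈65/100 · 23⌉ = ⌈14.95⌉ = 15.
The value at rank 15 is 380.

380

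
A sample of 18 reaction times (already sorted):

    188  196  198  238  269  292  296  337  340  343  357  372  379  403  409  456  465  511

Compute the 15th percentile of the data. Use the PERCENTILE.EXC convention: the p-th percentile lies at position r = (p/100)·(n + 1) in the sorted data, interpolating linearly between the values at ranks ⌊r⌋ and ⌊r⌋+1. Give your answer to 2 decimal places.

197.70

n = 18.
r = (15/100)·(18 + 1) = 2.85.
Rank 2 is 196 and rank 3 is 198.
Interpolate: 196 + 0.85·(198 − 196) = 196 + 0.85·2 = 197.7.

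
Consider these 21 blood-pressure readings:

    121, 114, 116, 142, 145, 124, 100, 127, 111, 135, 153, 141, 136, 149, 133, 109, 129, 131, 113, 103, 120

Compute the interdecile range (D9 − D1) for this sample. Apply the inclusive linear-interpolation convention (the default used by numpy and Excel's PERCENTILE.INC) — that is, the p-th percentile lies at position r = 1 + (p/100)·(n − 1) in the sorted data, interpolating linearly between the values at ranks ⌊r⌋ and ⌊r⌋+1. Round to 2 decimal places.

Sorted: 100, 103, 109, 111, 113, 114, 116, 120, 121, 124, 127, 129, 131, 133, 135, 136, 141, 142, 145, 149, 153.
n = 21.
P10: r = 3 (integer) → 109.
P90: r = 19 (integer) → 145.
Difference: 145 − 109 = 36.

36.00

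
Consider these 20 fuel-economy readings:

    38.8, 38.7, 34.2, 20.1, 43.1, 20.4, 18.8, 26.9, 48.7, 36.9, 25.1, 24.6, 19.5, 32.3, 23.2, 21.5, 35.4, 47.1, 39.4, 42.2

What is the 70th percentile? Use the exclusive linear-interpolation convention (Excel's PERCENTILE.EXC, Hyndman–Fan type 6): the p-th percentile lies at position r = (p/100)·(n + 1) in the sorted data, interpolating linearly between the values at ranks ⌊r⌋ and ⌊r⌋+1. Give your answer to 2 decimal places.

Sorted: 18.8, 19.5, 20.1, 20.4, 21.5, 23.2, 24.6, 25.1, 26.9, 32.3, 34.2, 35.4, 36.9, 38.7, 38.8, 39.4, 42.2, 43.1, 47.1, 48.7.
n = 20.
r = (70/100)·(20 + 1) = 14.7.
Rank 14 is 38.7 and rank 15 is 38.8.
Interpolate: 38.7 + 0.7·(38.8 − 38.7) = 38.7 + 0.7·0.1 = 38.77.

38.77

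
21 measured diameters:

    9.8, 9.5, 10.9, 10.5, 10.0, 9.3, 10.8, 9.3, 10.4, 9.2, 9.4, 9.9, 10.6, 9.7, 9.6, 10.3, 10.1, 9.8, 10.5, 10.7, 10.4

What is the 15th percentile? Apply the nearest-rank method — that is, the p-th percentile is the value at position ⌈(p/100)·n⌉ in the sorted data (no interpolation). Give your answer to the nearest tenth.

Sorted: 9.2, 9.3, 9.3, 9.4, 9.5, 9.6, 9.7, 9.8, 9.8, 9.9, 10.0, 10.1, 10.3, 10.4, 10.4, 10.5, 10.5, 10.6, 10.7, 10.8, 10.9.
n = 21.
Position = ⌈15/100 · 21⌉ = ⌈3.15⌉ = 4.
The value at rank 4 is 9.4.

9.4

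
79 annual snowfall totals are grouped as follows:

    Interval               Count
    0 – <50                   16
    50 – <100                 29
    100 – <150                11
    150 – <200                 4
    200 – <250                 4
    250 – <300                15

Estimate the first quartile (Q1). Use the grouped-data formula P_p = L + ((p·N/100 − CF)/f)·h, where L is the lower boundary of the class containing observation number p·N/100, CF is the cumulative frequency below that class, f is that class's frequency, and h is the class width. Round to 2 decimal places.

56.47

N = 79; target position k = 25/100 · 79 = 19.75.
Cumulative frequencies: 16, 45, 56, 60, 64, 79.
Observation 19.75 falls in the class 50 – <100.
L = 50, CF = 16, f = 29, h = 50.
P25 = 50 + ((19.75 − 16)/29)·50 = 50 + 6.46552 = 56.4655.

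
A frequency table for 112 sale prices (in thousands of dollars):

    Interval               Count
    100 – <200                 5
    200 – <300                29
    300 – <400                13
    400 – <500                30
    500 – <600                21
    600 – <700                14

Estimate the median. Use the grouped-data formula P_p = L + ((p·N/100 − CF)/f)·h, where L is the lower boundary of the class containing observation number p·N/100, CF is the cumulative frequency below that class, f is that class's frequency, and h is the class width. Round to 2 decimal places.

430.00

N = 112; target position k = 50/100 · 112 = 56.
Cumulative frequencies: 5, 34, 47, 77, 98, 112.
Observation 56 falls in the class 400 – <500.
L = 400, CF = 47, f = 30, h = 100.
P50 = 400 + ((56 − 47)/30)·100 = 400 + 30 = 430.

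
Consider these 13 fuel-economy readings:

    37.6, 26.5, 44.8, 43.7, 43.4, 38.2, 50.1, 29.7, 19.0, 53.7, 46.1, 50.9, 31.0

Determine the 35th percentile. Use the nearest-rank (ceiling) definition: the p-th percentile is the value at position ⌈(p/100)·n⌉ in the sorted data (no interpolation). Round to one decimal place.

37.6

Sorted: 19.0, 26.5, 29.7, 31.0, 37.6, 38.2, 43.4, 43.7, 44.8, 46.1, 50.1, 50.9, 53.7.
n = 13.
Position = ⌈35/100 · 13⌉ = ⌈4.55⌉ = 5.
The value at rank 5 is 37.6.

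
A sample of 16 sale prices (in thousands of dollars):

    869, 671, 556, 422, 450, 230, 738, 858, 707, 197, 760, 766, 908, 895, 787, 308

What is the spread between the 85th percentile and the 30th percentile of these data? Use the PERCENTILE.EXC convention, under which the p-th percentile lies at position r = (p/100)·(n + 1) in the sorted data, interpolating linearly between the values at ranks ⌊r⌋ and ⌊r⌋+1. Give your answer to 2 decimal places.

Sorted: 197, 230, 308, 422, 450, 556, 671, 707, 738, 760, 766, 787, 858, 869, 895, 908.
n = 16.
P30: r = 5.1; ranks 5–6 are 450, 556; interpolating gives 460.6.
P85: r = 14.45; ranks 14–15 are 869, 895; interpolating gives 880.7.
Difference: 880.7 − 460.6 = 420.1.

420.10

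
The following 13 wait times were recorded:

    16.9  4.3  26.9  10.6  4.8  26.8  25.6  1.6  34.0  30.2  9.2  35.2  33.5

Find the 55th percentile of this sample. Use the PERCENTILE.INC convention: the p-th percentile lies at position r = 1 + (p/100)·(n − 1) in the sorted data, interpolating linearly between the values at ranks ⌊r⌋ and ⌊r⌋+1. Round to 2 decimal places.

Sorted: 1.6, 4.3, 4.8, 9.2, 10.6, 16.9, 25.6, 26.8, 26.9, 30.2, 33.5, 34.0, 35.2.
n = 13.
r = 1 + (55/100)·(13 − 1) = 1 + 6.6 = 7.6.
Rank 7 is 25.6 and rank 8 is 26.8.
Interpolate: 25.6 + 0.6·(26.8 − 25.6) = 25.6 + 0.6·1.2 = 26.32.

26.32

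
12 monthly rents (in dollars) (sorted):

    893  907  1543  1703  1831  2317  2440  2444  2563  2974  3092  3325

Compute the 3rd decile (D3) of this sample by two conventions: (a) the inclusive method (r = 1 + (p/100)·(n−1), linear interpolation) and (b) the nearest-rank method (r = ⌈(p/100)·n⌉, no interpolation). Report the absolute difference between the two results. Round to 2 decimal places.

38.40

n = 12.
(a) r = 4.3; between ranks 4 (1703) and 5 (1831): 1741.4.
(b) the nearest-rank method: rank 4 → 1703.
|1741.4 − 1703| = 38.4.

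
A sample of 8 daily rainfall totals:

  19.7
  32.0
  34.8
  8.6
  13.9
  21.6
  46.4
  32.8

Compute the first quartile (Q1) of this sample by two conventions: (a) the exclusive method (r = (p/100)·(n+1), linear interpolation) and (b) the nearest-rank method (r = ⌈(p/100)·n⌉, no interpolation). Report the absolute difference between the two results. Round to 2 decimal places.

1.45

Sorted: 8.6, 13.9, 19.7, 21.6, 32.0, 32.8, 34.8, 46.4.
n = 8.
(a) r = 2.25; between ranks 2 (13.9) and 3 (19.7): 15.35.
(b) the nearest-rank method: rank 2 → 13.9.
|15.35 − 13.9| = 1.45.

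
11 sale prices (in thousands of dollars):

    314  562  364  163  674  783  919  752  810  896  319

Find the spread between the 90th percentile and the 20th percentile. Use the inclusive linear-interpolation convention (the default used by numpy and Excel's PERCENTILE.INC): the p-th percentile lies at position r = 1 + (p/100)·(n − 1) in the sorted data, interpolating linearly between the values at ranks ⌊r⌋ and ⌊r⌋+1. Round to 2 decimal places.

Sorted: 163, 314, 319, 364, 562, 674, 752, 783, 810, 896, 919.
n = 11.
P20: r = 3 (integer) → 319.
P90: r = 10 (integer) → 896.
Difference: 896 − 319 = 577.

577.00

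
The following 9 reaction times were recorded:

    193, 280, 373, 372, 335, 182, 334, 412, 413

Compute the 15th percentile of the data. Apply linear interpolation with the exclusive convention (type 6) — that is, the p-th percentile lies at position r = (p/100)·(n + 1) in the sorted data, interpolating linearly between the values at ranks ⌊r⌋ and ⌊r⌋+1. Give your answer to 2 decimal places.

Sorted: 182, 193, 280, 334, 335, 372, 373, 412, 413.
n = 9.
r = (15/100)·(9 + 1) = 1.5.
Rank 1 is 182 and rank 2 is 193.
Interpolate: 182 + 0.5·(193 − 182) = 182 + 0.5·11 = 187.5.

187.50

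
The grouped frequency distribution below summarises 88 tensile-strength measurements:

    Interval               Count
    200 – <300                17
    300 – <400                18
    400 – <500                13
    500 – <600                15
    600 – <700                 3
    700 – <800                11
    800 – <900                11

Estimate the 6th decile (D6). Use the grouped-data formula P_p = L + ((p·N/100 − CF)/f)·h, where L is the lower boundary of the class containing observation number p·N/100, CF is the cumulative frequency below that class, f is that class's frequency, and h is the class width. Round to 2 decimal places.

532.00

N = 88; target position k = 60/100 · 88 = 52.8.
Cumulative frequencies: 17, 35, 48, 63, 66, 77, 88.
Observation 52.8 falls in the class 500 – <600.
L = 500, CF = 48, f = 15, h = 100.
P60 = 500 + ((52.8 − 48)/15)·100 = 500 + 32 = 532.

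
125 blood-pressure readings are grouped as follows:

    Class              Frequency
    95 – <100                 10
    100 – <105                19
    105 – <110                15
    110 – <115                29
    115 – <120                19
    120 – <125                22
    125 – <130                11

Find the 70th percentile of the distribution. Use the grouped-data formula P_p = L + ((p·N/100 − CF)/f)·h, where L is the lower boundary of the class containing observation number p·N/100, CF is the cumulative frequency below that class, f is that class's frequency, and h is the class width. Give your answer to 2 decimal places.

N = 125; target position k = 70/100 · 125 = 87.5.
Cumulative frequencies: 10, 29, 44, 73, 92, 114, 125.
Observation 87.5 falls in the class 115 – <120.
L = 115, CF = 73, f = 19, h = 5.
P70 = 115 + ((87.5 − 73)/19)·5 = 115 + 3.81579 = 118.816.

118.82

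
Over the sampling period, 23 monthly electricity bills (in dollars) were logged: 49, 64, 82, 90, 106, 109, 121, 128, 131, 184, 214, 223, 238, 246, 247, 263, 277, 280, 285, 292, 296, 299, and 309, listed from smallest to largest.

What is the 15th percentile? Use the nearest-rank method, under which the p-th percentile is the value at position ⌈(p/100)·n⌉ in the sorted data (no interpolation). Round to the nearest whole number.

90

n = 23.
Position = ⌈15/100 · 23⌉ = ⌈3.45⌉ = 4.
The value at rank 4 is 90.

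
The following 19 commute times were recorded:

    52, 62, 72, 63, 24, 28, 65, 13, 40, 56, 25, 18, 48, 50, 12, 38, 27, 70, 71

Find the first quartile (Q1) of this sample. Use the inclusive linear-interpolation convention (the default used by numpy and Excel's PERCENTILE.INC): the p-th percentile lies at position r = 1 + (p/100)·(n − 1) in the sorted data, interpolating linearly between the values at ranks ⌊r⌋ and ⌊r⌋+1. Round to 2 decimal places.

26.00

Sorted: 12, 13, 18, 24, 25, 27, 28, 38, 40, 48, 50, 52, 56, 62, 63, 65, 70, 71, 72.
n = 19.
r = 1 + (25/100)·(19 − 1) = 1 + 4.5 = 5.5.
Rank 5 is 25 and rank 6 is 27.
Interpolate: 25 + 0.5·(27 − 25) = 25 + 0.5·2 = 26.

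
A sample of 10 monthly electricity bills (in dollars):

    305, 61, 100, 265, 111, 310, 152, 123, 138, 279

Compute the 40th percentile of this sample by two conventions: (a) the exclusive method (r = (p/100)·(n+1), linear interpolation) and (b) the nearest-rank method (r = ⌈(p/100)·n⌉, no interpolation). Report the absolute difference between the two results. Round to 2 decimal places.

6.00

Sorted: 61, 100, 111, 123, 138, 152, 265, 279, 305, 310.
n = 10.
(a) r = 4.4; between ranks 4 (123) and 5 (138): 129.
(b) the nearest-rank method: rank 4 → 123.
|129 − 123| = 6.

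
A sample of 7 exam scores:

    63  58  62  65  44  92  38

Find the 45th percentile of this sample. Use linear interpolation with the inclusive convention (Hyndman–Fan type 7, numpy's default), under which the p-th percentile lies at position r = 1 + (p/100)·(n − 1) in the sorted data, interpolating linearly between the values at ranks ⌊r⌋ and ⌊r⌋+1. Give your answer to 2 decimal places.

Sorted: 38, 44, 58, 62, 63, 65, 92.
n = 7.
r = 1 + (45/100)·(7 − 1) = 1 + 2.7 = 3.7.
Rank 3 is 58 and rank 4 is 62.
Interpolate: 58 + 0.7·(62 − 58) = 58 + 0.7·4 = 60.8.

60.80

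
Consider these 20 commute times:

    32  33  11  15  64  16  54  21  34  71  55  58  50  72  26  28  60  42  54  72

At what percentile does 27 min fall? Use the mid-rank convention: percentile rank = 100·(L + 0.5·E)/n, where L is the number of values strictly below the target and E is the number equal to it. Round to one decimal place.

Sorted: 11, 15, 16, 21, 26, 28, 32, 33, 34, 42, 50, 54, 54, 55, 58, 60, 64, 71, 72, 72.
Count below 27: L = 5; count equal: E = 0; n = 20.
Percentile rank = 100·(5 + 0.5·0)/20 = 100·5/20 = 25.

25.0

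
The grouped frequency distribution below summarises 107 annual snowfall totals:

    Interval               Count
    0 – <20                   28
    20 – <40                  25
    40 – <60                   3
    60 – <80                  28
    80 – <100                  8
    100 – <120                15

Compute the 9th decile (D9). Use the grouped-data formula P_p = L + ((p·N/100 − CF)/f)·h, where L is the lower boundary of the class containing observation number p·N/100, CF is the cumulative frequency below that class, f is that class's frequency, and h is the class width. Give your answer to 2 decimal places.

N = 107; target position k = 90/100 · 107 = 96.3.
Cumulative frequencies: 28, 53, 56, 84, 92, 107.
Observation 96.3 falls in the class 100 – <120.
L = 100, CF = 92, f = 15, h = 20.
P90 = 100 + ((96.3 − 92)/15)·20 = 100 + 5.73333 = 105.733.

105.73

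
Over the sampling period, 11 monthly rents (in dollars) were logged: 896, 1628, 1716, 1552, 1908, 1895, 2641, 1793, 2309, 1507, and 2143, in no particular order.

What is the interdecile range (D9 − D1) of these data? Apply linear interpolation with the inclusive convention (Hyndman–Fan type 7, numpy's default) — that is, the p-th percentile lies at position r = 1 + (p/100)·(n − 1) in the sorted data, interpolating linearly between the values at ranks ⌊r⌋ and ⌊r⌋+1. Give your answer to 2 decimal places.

Sorted: 896, 1507, 1552, 1628, 1716, 1793, 1895, 1908, 2143, 2309, 2641.
n = 11.
P10: r = 2 (integer) → 1507.
P90: r = 10 (integer) → 2309.
Difference: 2309 − 1507 = 802.

802.00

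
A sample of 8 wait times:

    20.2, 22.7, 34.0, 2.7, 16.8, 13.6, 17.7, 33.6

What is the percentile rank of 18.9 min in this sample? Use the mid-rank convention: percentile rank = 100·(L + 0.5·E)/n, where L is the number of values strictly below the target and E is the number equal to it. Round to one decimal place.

50.0

Sorted: 2.7, 13.6, 16.8, 17.7, 20.2, 22.7, 33.6, 34.0.
Count below 18.9: L = 4; count equal: E = 0; n = 8.
Percentile rank = 100·(4 + 0.5·0)/8 = 100·4/8 = 50.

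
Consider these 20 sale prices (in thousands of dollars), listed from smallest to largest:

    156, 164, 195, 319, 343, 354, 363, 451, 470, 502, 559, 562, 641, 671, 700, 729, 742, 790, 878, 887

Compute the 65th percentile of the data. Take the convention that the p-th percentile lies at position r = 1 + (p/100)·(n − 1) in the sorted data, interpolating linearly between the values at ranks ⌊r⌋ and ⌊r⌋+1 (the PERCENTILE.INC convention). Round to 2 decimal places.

n = 20.
r = 1 + (65/100)·(20 − 1) = 1 + 12.35 = 13.35.
Rank 13 is 641 and rank 14 is 671.
Interpolate: 641 + 0.35·(671 − 641) = 641 + 0.35·30 = 651.5.

651.50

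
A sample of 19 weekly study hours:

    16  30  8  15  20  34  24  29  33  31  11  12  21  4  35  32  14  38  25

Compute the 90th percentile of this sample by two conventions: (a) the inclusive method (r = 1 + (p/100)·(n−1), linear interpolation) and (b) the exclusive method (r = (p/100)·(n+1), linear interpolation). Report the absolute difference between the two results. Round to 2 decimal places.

0.80

Sorted: 4, 8, 11, 12, 14, 15, 16, 20, 21, 24, 25, 29, 30, 31, 32, 33, 34, 35, 38.
n = 19.
(a) r = 17.2; between ranks 17 (34) and 18 (35): 34.2.
(b) r = 18 → value at rank 18 = 35.
|34.2 − 35| = 0.8.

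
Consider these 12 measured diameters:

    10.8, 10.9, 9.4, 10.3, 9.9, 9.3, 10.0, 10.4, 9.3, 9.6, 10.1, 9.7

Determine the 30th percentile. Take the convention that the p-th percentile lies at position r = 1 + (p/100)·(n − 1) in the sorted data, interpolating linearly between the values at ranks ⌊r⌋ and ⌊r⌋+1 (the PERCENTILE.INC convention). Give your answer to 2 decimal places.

9.63

Sorted: 9.3, 9.3, 9.4, 9.6, 9.7, 9.9, 10.0, 10.1, 10.3, 10.4, 10.8, 10.9.
n = 12.
r = 1 + (30/100)·(12 − 1) = 1 + 3.3 = 4.3.
Rank 4 is 9.6 and rank 5 is 9.7.
Interpolate: 9.6 + 0.3·(9.7 − 9.6) = 9.6 + 0.3·0.1 = 9.63.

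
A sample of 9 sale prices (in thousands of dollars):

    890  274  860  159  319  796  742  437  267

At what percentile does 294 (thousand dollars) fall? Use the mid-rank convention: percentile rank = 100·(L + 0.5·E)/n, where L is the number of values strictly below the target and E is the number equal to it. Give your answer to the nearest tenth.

33.3

Sorted: 159, 267, 274, 319, 437, 742, 796, 860, 890.
Count below 294: L = 3; count equal: E = 0; n = 9.
Percentile rank = 100·(3 + 0.5·0)/9 = 100·3/9 = 33.33.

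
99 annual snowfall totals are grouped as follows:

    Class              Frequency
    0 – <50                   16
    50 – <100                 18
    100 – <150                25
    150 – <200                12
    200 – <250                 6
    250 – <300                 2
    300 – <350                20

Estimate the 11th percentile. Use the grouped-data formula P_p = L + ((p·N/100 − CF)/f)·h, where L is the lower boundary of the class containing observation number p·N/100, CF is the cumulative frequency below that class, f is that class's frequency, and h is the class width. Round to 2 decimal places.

N = 99; target position k = 11/100 · 99 = 10.89.
Cumulative frequencies: 16, 34, 59, 71, 77, 79, 99.
Observation 10.89 falls in the class 0 – <50.
L = 0, CF = 0, f = 16, h = 50.
P11 = 0 + ((10.89 − 0)/16)·50 = 0 + 34.0312 = 34.0312.

34.03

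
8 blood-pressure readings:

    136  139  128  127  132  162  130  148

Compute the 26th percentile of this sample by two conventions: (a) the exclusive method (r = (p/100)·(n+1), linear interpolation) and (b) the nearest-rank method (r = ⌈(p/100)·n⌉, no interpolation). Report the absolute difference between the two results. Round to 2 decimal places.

Sorted: 127, 128, 130, 132, 136, 139, 148, 162.
n = 8.
(a) r = 2.34; between ranks 2 (128) and 3 (130): 128.68.
(b) the nearest-rank method: rank 3 → 130.
|128.68 − 130| = 1.32.

1.32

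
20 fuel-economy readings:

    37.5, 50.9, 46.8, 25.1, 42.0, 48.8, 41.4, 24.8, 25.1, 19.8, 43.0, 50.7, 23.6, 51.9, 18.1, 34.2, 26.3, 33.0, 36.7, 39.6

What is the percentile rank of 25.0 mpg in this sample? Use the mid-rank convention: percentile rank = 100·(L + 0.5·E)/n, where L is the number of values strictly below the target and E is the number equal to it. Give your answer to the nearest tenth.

Sorted: 18.1, 19.8, 23.6, 24.8, 25.1, 25.1, 26.3, 33.0, 34.2, 36.7, 37.5, 39.6, 41.4, 42.0, 43.0, 46.8, 48.8, 50.7, 50.9, 51.9.
Count below 25.0: L = 4; count equal: E = 0; n = 20.
Percentile rank = 100·(4 + 0.5·0)/20 = 100·4/20 = 20.

20.0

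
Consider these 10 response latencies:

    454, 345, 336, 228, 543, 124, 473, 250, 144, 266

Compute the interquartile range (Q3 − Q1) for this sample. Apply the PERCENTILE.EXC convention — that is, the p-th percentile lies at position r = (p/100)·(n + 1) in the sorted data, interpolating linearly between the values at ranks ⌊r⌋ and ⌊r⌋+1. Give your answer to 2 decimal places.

251.75

Sorted: 124, 144, 228, 250, 266, 336, 345, 454, 473, 543.
n = 10.
P25: r = 2.75; ranks 2–3 are 144, 228; interpolating gives 207.
P75: r = 8.25; ranks 8–9 are 454, 473; interpolating gives 458.75.
Difference: 458.75 − 207 = 251.75.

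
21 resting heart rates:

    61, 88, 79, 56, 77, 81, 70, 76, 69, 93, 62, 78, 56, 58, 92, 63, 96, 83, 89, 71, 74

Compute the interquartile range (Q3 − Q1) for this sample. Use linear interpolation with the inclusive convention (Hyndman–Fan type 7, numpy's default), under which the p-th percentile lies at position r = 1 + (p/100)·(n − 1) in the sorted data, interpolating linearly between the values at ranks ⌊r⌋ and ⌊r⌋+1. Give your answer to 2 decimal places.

Sorted: 56, 56, 58, 61, 62, 63, 69, 70, 71, 74, 76, 77, 78, 79, 81, 83, 88, 89, 92, 93, 96.
n = 21.
P25: r = 6 (integer) → 63.
P75: r = 16 (integer) → 83.
Difference: 83 − 63 = 20.

20.00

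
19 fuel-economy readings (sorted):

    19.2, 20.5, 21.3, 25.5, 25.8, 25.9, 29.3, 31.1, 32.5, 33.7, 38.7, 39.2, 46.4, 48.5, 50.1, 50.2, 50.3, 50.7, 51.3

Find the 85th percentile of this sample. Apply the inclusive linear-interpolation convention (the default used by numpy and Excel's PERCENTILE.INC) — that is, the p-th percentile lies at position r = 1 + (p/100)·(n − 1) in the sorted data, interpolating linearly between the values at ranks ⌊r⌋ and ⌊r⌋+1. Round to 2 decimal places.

n = 19.
r = 1 + (85/100)·(19 − 1) = 1 + 15.3 = 16.3.
Rank 16 is 50.2 and rank 17 is 50.3.
Interpolate: 50.2 + 0.3·(50.3 − 50.2) = 50.2 + 0.3·0.1 = 50.23.

50.23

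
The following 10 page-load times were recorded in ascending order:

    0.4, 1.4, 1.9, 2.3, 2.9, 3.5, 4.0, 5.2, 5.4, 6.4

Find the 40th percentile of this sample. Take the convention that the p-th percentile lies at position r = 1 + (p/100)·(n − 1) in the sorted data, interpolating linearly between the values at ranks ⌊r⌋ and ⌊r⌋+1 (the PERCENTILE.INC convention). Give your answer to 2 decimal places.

n = 10.
r = 1 + (40/100)·(10 − 1) = 1 + 3.6 = 4.6.
Rank 4 is 2.3 and rank 5 is 2.9.
Interpolate: 2.3 + 0.6·(2.9 − 2.3) = 2.3 + 0.6·0.6 = 2.66.

2.66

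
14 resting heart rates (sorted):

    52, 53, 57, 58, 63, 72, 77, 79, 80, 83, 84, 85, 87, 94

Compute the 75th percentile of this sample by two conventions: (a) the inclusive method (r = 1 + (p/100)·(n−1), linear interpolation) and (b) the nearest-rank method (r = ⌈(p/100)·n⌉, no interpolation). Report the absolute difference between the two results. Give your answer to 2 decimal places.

n = 14.
(a) r = 10.75; between ranks 10 (83) and 11 (84): 83.75.
(b) the nearest-rank method: rank 11 → 84.
|83.75 − 84| = 0.25.

0.25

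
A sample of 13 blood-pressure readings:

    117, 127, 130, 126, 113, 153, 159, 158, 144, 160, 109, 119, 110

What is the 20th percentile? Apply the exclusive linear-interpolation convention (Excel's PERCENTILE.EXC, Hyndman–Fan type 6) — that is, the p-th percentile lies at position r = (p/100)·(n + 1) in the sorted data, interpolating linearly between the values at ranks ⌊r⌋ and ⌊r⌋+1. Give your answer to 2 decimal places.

112.40

Sorted: 109, 110, 113, 117, 119, 126, 127, 130, 144, 153, 158, 159, 160.
n = 13.
r = (20/100)·(13 + 1) = 2.8.
Rank 2 is 110 and rank 3 is 113.
Interpolate: 110 + 0.8·(113 − 110) = 110 + 0.8·3 = 112.4.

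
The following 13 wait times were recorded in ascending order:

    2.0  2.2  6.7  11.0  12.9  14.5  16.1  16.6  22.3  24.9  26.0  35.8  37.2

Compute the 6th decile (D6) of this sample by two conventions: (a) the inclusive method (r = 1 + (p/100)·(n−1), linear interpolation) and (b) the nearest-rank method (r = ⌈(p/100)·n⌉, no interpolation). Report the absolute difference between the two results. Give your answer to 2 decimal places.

1.14

n = 13.
(a) r = 8.2; between ranks 8 (16.6) and 9 (22.3): 17.74.
(b) the nearest-rank method: rank 8 → 16.6.
|17.74 − 16.6| = 1.14.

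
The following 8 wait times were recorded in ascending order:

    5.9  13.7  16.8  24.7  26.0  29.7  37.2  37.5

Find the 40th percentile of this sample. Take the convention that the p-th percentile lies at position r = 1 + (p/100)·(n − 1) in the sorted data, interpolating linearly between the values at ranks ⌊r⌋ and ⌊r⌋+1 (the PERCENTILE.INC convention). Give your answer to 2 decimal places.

23.12

n = 8.
r = 1 + (40/100)·(8 − 1) = 1 + 2.8 = 3.8.
Rank 3 is 16.8 and rank 4 is 24.7.
Interpolate: 16.8 + 0.8·(24.7 − 16.8) = 16.8 + 0.8·7.9 = 23.12.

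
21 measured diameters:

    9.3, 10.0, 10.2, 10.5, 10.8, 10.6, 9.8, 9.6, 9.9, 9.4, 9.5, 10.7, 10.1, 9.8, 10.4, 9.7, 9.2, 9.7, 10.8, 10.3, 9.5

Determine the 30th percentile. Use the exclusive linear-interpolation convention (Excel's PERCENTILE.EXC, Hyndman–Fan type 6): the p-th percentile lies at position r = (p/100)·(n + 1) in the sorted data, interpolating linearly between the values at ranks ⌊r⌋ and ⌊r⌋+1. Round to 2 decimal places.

Sorted: 9.2, 9.3, 9.4, 9.5, 9.5, 9.6, 9.7, 9.7, 9.8, 9.8, 9.9, 10.0, 10.1, 10.2, 10.3, 10.4, 10.5, 10.6, 10.7, 10.8, 10.8.
n = 21.
r = (30/100)·(21 + 1) = 6.6.
Rank 6 is 9.6 and rank 7 is 9.7.
Interpolate: 9.6 + 0.6·(9.7 − 9.6) = 9.6 + 0.6·0.1 = 9.66.

9.66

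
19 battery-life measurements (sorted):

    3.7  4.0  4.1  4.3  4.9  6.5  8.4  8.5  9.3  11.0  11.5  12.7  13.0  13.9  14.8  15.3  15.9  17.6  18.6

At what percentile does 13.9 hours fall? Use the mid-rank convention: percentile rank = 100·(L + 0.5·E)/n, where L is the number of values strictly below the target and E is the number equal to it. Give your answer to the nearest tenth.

71.1

Count below 13.9: L = 13; count equal: E = 1; n = 19.
Percentile rank = 100·(13 + 0.5·1)/19 = 100·13.5/19 = 71.05.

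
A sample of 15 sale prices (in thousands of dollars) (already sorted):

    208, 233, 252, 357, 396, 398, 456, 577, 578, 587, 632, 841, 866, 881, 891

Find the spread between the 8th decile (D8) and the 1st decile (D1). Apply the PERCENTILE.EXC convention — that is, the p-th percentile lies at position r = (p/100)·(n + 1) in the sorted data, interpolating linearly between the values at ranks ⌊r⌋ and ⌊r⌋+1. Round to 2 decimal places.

n = 15.
P10: r = 1.6; ranks 1–2 are 208, 233; interpolating gives 223.
P80: r = 12.8; ranks 12–13 are 841, 866; interpolating gives 861.
Difference: 861 − 223 = 638.

638.00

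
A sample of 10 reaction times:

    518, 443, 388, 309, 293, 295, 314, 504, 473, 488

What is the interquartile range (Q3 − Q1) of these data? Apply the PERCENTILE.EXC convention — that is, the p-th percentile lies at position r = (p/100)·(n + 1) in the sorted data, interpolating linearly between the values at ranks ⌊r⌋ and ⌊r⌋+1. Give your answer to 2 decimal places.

186.50

Sorted: 293, 295, 309, 314, 388, 443, 473, 488, 504, 518.
n = 10.
P25: r = 2.75; ranks 2–3 are 295, 309; interpolating gives 305.5.
P75: r = 8.25; ranks 8–9 are 488, 504; interpolating gives 492.
Difference: 492 − 305.5 = 186.5.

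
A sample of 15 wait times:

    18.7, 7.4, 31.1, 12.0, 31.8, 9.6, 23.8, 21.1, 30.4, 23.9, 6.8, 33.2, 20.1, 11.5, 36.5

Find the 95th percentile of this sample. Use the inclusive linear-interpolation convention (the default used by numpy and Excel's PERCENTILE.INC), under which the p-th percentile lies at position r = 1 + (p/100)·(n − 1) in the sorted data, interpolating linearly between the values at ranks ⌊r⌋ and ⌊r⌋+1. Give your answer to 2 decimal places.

34.19

Sorted: 6.8, 7.4, 9.6, 11.5, 12.0, 18.7, 20.1, 21.1, 23.8, 23.9, 30.4, 31.1, 31.8, 33.2, 36.5.
n = 15.
r = 1 + (95/100)·(15 − 1) = 1 + 13.3 = 14.3.
Rank 14 is 33.2 and rank 15 is 36.5.
Interpolate: 33.2 + 0.3·(36.5 − 33.2) = 33.2 + 0.3·3.3 = 34.19.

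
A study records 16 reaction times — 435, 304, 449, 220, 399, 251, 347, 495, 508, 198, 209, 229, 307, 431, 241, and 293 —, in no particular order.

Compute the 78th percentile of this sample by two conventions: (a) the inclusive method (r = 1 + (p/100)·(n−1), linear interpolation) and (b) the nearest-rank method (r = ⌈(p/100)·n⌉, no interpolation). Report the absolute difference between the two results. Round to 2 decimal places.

1.20

Sorted: 198, 209, 220, 229, 241, 251, 293, 304, 307, 347, 399, 431, 435, 449, 495, 508.
n = 16.
(a) r = 12.7; between ranks 12 (431) and 13 (435): 433.8.
(b) the nearest-rank method: rank 13 → 435.
|433.8 − 435| = 1.2.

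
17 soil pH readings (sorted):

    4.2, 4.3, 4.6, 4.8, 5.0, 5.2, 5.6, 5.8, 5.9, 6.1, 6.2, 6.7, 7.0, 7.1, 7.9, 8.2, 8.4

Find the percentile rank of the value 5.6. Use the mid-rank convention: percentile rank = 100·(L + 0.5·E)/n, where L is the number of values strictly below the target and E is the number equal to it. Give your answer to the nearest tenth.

38.2

Count below 5.6: L = 6; count equal: E = 1; n = 17.
Percentile rank = 100·(6 + 0.5·1)/17 = 100·6.5/17 = 38.24.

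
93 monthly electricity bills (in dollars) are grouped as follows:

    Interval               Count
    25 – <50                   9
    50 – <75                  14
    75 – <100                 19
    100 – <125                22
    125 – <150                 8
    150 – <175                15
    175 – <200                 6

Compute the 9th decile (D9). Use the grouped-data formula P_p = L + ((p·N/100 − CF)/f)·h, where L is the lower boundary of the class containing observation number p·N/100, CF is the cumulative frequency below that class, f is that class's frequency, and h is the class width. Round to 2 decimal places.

N = 93; target position k = 90/100 · 93 = 83.7.
Cumulative frequencies: 9, 23, 42, 64, 72, 87, 93.
Observation 83.7 falls in the class 150 – <175.
L = 150, CF = 72, f = 15, h = 25.
P90 = 150 + ((83.7 − 72)/15)·25 = 150 + 19.5 = 169.5.

169.50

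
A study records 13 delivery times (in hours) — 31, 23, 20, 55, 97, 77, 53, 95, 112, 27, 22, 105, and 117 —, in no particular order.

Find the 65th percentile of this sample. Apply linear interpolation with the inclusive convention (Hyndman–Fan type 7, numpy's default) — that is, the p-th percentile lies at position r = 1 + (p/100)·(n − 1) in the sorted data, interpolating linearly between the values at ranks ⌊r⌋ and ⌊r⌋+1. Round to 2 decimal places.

Sorted: 20, 22, 23, 27, 31, 53, 55, 77, 95, 97, 105, 112, 117.
n = 13.
r = 1 + (65/100)·(13 − 1) = 1 + 7.8 = 8.8.
Rank 8 is 77 and rank 9 is 95.
Interpolate: 77 + 0.8·(95 − 77) = 77 + 0.8·18 = 91.4.

91.40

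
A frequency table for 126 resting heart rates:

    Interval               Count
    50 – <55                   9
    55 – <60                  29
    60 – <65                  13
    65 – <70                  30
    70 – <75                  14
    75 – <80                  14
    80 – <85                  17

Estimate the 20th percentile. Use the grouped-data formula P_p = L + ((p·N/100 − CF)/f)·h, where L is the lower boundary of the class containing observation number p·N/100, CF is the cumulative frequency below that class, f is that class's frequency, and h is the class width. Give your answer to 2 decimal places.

N = 126; target position k = 20/100 · 126 = 25.2.
Cumulative frequencies: 9, 38, 51, 81, 95, 109, 126.
Observation 25.2 falls in the class 55 – <60.
L = 55, CF = 9, f = 29, h = 5.
P20 = 55 + ((25.2 − 9)/29)·5 = 55 + 2.7931 = 57.7931.

57.79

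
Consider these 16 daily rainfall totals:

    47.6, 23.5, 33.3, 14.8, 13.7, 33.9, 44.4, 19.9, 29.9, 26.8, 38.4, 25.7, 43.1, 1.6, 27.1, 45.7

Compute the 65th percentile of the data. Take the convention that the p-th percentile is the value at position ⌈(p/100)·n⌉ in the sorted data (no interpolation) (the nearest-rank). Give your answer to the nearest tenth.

33.9

Sorted: 1.6, 13.7, 14.8, 19.9, 23.5, 25.7, 26.8, 27.1, 29.9, 33.3, 33.9, 38.4, 43.1, 44.4, 45.7, 47.6.
n = 16.
Position = ⌈65/100 · 16⌉ = ⌈10.4⌉ = 11.
The value at rank 11 is 33.9.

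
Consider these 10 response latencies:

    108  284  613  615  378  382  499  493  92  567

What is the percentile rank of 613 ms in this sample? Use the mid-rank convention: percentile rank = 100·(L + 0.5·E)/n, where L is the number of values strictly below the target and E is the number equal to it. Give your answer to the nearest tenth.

Sorted: 92, 108, 284, 378, 382, 493, 499, 567, 613, 615.
Count below 613: L = 8; count equal: E = 1; n = 10.
Percentile rank = 100·(8 + 0.5·1)/10 = 100·8.5/10 = 85.

85.0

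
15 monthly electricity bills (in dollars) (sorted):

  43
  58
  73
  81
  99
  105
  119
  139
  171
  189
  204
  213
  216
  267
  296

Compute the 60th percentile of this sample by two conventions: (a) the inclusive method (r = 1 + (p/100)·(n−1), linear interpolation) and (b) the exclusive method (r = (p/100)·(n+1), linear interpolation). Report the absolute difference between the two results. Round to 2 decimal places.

3.60

n = 15.
(a) r = 9.4; between ranks 9 (171) and 10 (189): 178.2.
(b) r = 9.6; between ranks 9 (171) and 10 (189): 181.8.
|178.2 − 181.8| = 3.6.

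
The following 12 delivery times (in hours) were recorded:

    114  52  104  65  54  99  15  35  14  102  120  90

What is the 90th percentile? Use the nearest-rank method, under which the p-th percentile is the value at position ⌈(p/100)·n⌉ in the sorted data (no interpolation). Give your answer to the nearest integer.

114

Sorted: 14, 15, 35, 52, 54, 65, 90, 99, 102, 104, 114, 120.
n = 12.
Position = ⌈90/100 · 12⌉ = ⌈10.8⌉ = 11.
The value at rank 11 is 114.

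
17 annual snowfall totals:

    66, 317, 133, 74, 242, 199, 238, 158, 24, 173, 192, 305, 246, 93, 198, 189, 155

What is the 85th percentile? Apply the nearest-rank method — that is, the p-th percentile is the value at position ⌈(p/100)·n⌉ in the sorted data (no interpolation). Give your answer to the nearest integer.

246

Sorted: 24, 66, 74, 93, 133, 155, 158, 173, 189, 192, 198, 199, 238, 242, 246, 305, 317.
n = 17.
Position = ⌈85/100 · 17⌉ = ⌈14.45⌉ = 15.
The value at rank 15 is 246.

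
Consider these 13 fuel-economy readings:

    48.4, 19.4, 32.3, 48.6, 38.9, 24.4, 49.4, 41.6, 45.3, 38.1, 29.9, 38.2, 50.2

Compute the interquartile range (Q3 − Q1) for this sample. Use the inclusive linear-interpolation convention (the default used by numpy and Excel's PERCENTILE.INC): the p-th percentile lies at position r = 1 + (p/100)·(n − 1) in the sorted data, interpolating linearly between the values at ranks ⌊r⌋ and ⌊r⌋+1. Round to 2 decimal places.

Sorted: 19.4, 24.4, 29.9, 32.3, 38.1, 38.2, 38.9, 41.6, 45.3, 48.4, 48.6, 49.4, 50.2.
n = 13.
P25: r = 4 (integer) → 32.3.
P75: r = 10 (integer) → 48.4.
Difference: 48.4 − 32.3 = 16.1.

16.10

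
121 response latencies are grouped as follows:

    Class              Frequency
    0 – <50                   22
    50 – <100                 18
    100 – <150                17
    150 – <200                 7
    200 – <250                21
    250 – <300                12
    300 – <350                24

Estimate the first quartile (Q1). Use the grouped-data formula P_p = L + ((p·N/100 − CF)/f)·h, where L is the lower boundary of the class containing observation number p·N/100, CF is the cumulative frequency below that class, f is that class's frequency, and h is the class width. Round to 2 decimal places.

72.92

N = 121; target position k = 25/100 · 121 = 30.25.
Cumulative frequencies: 22, 40, 57, 64, 85, 97, 121.
Observation 30.25 falls in the class 50 – <100.
L = 50, CF = 22, f = 18, h = 50.
P25 = 50 + ((30.25 − 22)/18)·50 = 50 + 22.9167 = 72.9167.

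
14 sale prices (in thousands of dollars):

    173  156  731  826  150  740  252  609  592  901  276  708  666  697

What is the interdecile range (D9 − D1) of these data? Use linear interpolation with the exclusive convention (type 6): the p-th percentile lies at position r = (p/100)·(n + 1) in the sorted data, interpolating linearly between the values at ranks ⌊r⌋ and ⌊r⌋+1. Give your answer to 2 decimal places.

Sorted: 150, 156, 173, 252, 276, 592, 609, 666, 697, 708, 731, 740, 826, 901.
n = 14.
P10: r = 1.5; ranks 1–2 are 150, 156; interpolating gives 153.
P90: r = 13.5; ranks 13–14 are 826, 901; interpolating gives 863.5.
Difference: 863.5 − 153 = 710.5.

710.50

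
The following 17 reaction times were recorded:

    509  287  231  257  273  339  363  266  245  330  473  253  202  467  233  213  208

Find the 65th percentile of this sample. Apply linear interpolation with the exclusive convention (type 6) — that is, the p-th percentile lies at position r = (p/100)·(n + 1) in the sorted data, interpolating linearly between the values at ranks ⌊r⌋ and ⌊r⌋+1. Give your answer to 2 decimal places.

317.10

Sorted: 202, 208, 213, 231, 233, 245, 253, 257, 266, 273, 287, 330, 339, 363, 467, 473, 509.
n = 17.
r = (65/100)·(17 + 1) = 11.7.
Rank 11 is 287 and rank 12 is 330.
Interpolate: 287 + 0.7·(330 − 287) = 287 + 0.7·43 = 317.1.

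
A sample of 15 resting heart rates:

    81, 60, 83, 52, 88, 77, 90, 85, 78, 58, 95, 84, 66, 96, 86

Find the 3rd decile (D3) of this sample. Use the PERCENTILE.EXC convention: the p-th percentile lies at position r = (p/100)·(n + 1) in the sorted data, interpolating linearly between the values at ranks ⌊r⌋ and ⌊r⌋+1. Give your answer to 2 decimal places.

Sorted: 52, 58, 60, 66, 77, 78, 81, 83, 84, 85, 86, 88, 90, 95, 96.
n = 15.
r = (30/100)·(15 + 1) = 4.8.
Rank 4 is 66 and rank 5 is 77.
Interpolate: 66 + 0.8·(77 − 66) = 66 + 0.8·11 = 74.8.

74.80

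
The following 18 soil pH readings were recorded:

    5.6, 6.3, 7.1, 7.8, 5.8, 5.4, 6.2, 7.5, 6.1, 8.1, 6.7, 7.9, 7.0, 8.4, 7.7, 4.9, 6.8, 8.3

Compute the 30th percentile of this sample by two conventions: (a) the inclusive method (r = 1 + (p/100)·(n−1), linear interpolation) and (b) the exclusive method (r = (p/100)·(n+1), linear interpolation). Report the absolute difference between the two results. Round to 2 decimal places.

0.04

Sorted: 4.9, 5.4, 5.6, 5.8, 6.1, 6.2, 6.3, 6.7, 6.8, 7.0, 7.1, 7.5, 7.7, 7.8, 7.9, 8.1, 8.3, 8.4.
n = 18.
(a) r = 6.1; between ranks 6 (6.2) and 7 (6.3): 6.21.
(b) r = 5.7; between ranks 5 (6.1) and 6 (6.2): 6.17.
|6.21 − 6.17| = 0.04.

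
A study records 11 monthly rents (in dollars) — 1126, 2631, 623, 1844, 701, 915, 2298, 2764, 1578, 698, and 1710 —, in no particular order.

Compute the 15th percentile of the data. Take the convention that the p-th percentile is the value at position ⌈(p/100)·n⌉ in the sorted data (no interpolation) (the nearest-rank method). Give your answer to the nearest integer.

Sorted: 623, 698, 701, 915, 1126, 1578, 1710, 1844, 2298, 2631, 2764.
n = 11.
Position = ⌈15/100 · 11⌉ = ⌈1.65⌉ = 2.
The value at rank 2 is 698.

698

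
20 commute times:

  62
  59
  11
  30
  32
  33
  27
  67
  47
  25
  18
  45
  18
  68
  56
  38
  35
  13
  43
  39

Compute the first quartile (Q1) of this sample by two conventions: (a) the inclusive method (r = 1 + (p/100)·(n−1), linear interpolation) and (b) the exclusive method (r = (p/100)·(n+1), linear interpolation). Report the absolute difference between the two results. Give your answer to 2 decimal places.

Sorted: 11, 13, 18, 18, 25, 27, 30, 32, 33, 35, 38, 39, 43, 45, 47, 56, 59, 62, 67, 68.
n = 20.
(a) r = 5.75; between ranks 5 (25) and 6 (27): 26.5.
(b) r = 5.25; between ranks 5 (25) and 6 (27): 25.5.
|26.5 − 25.5| = 1.

1.00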